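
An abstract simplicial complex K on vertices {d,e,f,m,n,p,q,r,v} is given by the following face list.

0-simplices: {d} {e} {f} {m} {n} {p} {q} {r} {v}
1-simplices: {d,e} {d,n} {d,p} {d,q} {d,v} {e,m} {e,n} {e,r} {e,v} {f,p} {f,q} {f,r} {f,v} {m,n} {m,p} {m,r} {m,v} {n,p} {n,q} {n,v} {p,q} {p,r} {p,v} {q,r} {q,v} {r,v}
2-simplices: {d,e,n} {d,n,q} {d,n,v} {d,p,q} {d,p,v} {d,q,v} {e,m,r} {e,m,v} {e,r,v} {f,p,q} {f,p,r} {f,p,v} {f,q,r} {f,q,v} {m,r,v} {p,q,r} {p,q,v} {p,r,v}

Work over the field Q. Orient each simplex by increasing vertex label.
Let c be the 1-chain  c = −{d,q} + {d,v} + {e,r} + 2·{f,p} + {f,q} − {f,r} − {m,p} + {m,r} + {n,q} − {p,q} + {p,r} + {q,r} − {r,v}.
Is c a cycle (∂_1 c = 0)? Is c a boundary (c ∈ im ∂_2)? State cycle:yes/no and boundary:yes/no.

n_0=9 n_1=26 n_2=18  [Q]
∂1: piv[de,dn,dp,dq,dv,em,er,fp] rk=8  ker:en,ev,fq,fr,fv,mn,mp,mr,mv,np,nq,nv,pq,pr,pv,qr,qv,rv
∂2: piv[den,dnq,dnv,dpq,dpv,dqv,emr,emv,erv,fpq,fpr,fpv,fqr,prv] rk=14  ker:fqv,mrv,pqr,pqv
∂1c = −{e} − 2·{f} − {n} + {p} − {q} + 4·{r}

cycle:no boundary:no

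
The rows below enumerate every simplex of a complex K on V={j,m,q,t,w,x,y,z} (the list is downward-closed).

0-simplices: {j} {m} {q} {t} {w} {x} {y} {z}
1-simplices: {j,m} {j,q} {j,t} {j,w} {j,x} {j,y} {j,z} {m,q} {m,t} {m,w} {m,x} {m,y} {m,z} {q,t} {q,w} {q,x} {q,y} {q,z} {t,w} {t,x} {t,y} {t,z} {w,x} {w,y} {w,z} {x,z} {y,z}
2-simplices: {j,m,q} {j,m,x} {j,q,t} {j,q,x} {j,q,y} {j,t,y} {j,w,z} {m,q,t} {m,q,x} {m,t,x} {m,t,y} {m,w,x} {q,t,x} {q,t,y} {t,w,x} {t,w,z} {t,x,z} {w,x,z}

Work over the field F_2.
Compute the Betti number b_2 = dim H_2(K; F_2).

n_0=8 n_1=27 n_2=18  [Z2]
∂1: piv[jm,jq,jt,jw,jx,jy,jz] rk=7  ker:mq,mt,mw,mx,my,mz,qt,qw,qx,qy,qz,tw,tx,ty,tz,wx,wy,wz,xz,yz
∂2: piv[jmq,jmx,jqt,jqx,jqy,jty,jwz,mqt,mtx,mty,mwx,twx,twz,txz] rk=14  ker:mqx,qtx,qty,wxz
b_2=(18−14)−0=4

b_2=4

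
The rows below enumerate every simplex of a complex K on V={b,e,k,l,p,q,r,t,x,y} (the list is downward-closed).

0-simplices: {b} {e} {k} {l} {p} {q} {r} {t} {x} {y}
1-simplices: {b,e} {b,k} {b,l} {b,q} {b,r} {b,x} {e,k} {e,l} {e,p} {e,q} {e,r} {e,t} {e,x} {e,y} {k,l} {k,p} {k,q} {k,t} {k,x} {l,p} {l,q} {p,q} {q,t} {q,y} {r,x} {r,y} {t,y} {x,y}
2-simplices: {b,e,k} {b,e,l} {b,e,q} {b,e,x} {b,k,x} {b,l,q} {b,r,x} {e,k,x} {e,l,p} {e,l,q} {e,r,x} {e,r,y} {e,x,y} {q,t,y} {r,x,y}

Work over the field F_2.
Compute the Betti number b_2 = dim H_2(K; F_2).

b_2=3

n_0=10 n_1=28 n_2=15  [Z2]
∂1: piv[be,bk,bl,bq,br,bx,ep,et,ey] rk=9  ker:ek,el,eq,er,ex,kl,kp,kq,kt,kx,lp,lq,pq,qt,qy,rx,ry,ty,xy
∂2: piv[bek,bel,beq,bex,bkx,blq,brx,elp,erx,ery,exy,qty] rk=12  ker:ekx,elq,rxy
b_2=(15−12)−0=3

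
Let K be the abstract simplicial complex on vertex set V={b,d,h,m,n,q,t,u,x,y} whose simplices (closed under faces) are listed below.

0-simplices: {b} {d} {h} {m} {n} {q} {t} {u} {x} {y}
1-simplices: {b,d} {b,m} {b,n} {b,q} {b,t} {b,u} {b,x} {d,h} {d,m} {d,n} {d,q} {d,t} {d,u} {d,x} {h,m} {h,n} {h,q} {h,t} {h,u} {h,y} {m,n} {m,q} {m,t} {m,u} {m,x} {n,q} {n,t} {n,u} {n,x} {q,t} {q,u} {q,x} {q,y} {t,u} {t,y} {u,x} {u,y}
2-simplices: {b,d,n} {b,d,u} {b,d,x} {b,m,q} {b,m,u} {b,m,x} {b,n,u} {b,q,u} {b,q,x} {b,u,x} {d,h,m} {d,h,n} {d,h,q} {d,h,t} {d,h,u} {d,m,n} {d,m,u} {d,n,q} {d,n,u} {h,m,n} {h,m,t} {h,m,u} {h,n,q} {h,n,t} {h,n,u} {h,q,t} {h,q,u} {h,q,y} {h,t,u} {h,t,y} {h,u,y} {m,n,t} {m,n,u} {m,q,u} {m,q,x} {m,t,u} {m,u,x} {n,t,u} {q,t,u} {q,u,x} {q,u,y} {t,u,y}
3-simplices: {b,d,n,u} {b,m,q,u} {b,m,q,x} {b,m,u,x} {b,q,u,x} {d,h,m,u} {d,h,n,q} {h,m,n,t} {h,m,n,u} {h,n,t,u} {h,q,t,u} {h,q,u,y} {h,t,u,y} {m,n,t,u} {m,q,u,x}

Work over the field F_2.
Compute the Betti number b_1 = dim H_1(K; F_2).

n_0=10 n_1=37 n_2=42 n_3=15  [Z2]
∂1: piv[bd,bm,bn,bq,bt,bu,bx,dh,hy] rk=9  ker:dm,dn,dq,dt,du,dx,hm,hn,hq,ht,hu,mn,mq,mt,mu,mx,nq,nt,nu,nx,qt,qu,qx,qy,tu,ty,ux,uy
∂2: piv[bdn,bdu,bdx,bmq,bmu,bmx,bnu,bqu,bqx,bux,dhm,dhn,dhq,dht,dhu,dmn,dmu,dnq,hmt,hnt,hqt,hqu,hqy,htu,hty,huy] rk=26  ker:dnu,hmn,hmu,hnq,hnu,mnt,mnu,mqu,mqx,mtu,mux,ntu,qtu,qux,quy,tuy
∂3: piv[bdnu,bmqu,bmqx,bmux,bqux,dhmu,dhnq,hmnt,hmnu,hntu,hqtu,hquy,htuy,mntu] rk=14  ker:mqux
b_1=(37−9)−26=2

b_1=2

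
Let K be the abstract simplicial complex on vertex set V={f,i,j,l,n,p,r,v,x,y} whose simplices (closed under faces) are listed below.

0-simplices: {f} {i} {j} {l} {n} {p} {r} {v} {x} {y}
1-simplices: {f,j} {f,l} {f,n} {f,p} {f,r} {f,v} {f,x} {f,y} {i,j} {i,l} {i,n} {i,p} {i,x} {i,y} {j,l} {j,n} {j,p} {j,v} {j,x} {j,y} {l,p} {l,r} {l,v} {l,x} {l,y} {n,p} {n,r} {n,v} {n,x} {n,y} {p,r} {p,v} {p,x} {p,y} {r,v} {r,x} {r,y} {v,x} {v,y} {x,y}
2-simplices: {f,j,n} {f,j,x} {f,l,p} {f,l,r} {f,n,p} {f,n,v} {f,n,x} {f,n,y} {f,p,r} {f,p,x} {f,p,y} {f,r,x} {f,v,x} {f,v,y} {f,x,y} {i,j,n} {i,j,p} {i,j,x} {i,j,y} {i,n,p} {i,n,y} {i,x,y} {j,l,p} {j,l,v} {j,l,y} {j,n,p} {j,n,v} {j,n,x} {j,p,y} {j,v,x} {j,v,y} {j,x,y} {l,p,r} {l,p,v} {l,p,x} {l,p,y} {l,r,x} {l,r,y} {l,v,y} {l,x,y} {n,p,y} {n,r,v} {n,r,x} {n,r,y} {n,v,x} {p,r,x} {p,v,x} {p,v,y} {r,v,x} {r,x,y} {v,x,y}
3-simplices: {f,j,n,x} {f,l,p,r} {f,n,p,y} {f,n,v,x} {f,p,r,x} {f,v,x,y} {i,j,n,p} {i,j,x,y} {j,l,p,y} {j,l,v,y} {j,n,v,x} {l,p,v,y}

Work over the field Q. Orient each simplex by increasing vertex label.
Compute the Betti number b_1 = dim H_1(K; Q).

b_1=1

n_0=10 n_1=40 n_2=51 n_3=12  [Q]
∂1: piv[fj,fl,fn,fp,fr,fv,fx,fy,ij] rk=9  ker:il,in,ip,ix,iy,jl,jn,jp,jv,jx,jy,lp,lr,lv,lx,ly,np,nr,nv,nx,ny,pr,pv,px,py,rv,rx,ry,vx,vy,xy
∂2: piv[fjn,fjx,flp,flr,fnp,fnv,fnx,fny,fpr,fpx,fpy,frx,fvx,fvy,fxy,ijn,ijp,ijx,ijy,inp,iny,jlp,jlv,jly,jnv,lpv,lpx,lry,nrv,nrx] rk=30  ker:ixy,jnp,jnx,jpy,jvx,jvy,jxy,lpr,lpy,lrx,lvy,lxy,npy,nry,nvx,prx,pvx,pvy,rvx,rxy,vxy
∂3: piv[fjnx,flpr,fnpy,fnvx,fprx,fvxy,ijnp,ijxy,jlpy,jlvy,jnvx,lpvy] rk=12
b_1=(40−9)−30=1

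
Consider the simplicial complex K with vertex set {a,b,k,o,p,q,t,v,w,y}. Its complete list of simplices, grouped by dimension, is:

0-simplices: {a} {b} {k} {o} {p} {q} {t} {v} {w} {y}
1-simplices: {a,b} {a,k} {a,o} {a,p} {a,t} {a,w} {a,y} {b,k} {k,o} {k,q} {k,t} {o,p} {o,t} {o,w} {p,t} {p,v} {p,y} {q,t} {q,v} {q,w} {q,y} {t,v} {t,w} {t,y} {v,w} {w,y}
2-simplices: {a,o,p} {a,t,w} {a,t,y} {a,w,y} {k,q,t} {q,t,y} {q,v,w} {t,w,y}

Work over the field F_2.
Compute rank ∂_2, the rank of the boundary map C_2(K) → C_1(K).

n_0=10 n_1=26 n_2=8  [Z2]
∂1: piv[ab,ak,ao,ap,at,aw,ay,kq,pv] rk=9  ker:bk,ko,kt,op,ot,ow,pt,py,qt,qv,qw,qy,tv,tw,ty,vw,wy
∂2: piv[aop,atw,aty,awy,kqt,qty,qvw] rk=7  ker:twy
rk∂_2=7

rank∂_2=7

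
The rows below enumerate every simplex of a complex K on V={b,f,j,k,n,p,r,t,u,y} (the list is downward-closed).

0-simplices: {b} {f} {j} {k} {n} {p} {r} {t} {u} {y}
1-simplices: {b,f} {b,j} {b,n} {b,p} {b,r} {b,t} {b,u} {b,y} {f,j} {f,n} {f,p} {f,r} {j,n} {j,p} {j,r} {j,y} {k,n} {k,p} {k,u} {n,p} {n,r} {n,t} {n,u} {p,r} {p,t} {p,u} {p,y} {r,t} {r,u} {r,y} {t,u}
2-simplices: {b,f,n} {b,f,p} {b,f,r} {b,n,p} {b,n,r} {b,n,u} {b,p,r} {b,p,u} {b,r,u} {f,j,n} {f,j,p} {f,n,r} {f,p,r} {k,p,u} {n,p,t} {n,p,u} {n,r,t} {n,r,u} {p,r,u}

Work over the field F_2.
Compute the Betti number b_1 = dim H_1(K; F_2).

b_1=8

n_0=10 n_1=31 n_2=19  [Z2]
∂1: piv[bf,bj,bn,bp,br,bt,bu,by,kn] rk=9  ker:fj,fn,fp,fr,jn,jp,jr,jy,kp,ku,np,nr,nt,nu,pr,pt,pu,py,rt,ru,ry,tu
∂2: piv[bfn,bfp,bfr,bnp,bnr,bnu,bpr,bpu,bru,fjn,fjp,kpu,npt,nrt] rk=14  ker:fnr,fpr,npu,nru,pru
b_1=(31−9)−14=8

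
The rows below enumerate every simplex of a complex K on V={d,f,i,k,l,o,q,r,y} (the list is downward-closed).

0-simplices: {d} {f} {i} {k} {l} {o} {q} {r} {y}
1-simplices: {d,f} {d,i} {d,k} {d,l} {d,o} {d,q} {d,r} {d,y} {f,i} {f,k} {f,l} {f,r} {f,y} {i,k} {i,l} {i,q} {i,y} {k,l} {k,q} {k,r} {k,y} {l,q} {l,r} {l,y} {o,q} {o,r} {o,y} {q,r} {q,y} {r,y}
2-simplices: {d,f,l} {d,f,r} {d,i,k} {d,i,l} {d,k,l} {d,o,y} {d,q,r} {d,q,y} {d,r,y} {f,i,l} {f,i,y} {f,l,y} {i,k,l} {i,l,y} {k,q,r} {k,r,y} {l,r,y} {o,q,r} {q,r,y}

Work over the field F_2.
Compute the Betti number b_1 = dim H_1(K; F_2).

n_0=9 n_1=30 n_2=19  [Z2]
∂1: piv[df,di,dk,dl,do,dq,dr,dy] rk=8  ker:fi,fk,fl,fr,fy,ik,il,iq,iy,kl,kq,kr,ky,lq,lr,ly,oq,or,oy,qr,qy,ry
∂2: piv[dfl,dfr,dik,dil,dkl,doy,dqr,dqy,dry,fil,fiy,fly,kqr,kry,lry,oqr] rk=16  ker:ikl,ily,qry
b_1=(30−8)−16=6

b_1=6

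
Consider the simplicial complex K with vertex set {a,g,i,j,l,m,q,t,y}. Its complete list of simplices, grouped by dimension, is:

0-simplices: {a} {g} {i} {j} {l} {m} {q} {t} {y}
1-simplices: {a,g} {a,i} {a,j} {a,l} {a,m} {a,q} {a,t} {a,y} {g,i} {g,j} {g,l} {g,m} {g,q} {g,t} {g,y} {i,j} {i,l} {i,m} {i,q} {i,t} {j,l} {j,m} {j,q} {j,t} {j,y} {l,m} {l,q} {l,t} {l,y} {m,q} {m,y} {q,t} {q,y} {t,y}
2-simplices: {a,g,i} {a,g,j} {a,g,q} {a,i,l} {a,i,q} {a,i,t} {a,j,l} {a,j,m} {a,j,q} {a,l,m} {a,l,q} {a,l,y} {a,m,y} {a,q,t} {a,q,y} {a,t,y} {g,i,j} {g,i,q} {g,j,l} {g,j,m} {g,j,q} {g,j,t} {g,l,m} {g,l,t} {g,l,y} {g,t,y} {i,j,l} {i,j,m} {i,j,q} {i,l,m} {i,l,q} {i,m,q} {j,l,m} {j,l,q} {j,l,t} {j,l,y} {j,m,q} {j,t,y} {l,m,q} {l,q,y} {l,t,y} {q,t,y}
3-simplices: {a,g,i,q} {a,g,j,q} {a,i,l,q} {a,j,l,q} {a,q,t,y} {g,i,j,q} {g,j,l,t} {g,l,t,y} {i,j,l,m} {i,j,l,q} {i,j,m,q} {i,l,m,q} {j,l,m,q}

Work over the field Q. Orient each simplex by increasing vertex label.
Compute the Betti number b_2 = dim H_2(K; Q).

b_2=4

n_0=9 n_1=34 n_2=42 n_3=13  [Q]
∂1: piv[ag,ai,aj,al,am,aq,at,ay] rk=8  ker:gi,gj,gl,gm,gq,gt,gy,ij,il,im,iq,it,jl,jm,jq,jt,jy,lm,lq,lt,ly,mq,my,qt,qy,ty
∂2: piv[agi,agj,agq,ail,aiq,ait,ajl,ajm,ajq,alm,alq,aly,amy,aqt,aqy,aty,gij,gjl,gjm,gjt,glt,gly,gty,ijm,imq,jly] rk=26  ker:giq,gjq,glm,ijl,ijq,ilm,ilq,jlm,jlq,jlt,jmq,jty,lmq,lqy,lty,qty
∂3: piv[agiq,agjq,ailq,ajlq,aqty,gijq,gjlt,glty,ijlm,ijlq,ijmq,ilmq] rk=12  ker:jlmq
b_2=(42−26)−12=4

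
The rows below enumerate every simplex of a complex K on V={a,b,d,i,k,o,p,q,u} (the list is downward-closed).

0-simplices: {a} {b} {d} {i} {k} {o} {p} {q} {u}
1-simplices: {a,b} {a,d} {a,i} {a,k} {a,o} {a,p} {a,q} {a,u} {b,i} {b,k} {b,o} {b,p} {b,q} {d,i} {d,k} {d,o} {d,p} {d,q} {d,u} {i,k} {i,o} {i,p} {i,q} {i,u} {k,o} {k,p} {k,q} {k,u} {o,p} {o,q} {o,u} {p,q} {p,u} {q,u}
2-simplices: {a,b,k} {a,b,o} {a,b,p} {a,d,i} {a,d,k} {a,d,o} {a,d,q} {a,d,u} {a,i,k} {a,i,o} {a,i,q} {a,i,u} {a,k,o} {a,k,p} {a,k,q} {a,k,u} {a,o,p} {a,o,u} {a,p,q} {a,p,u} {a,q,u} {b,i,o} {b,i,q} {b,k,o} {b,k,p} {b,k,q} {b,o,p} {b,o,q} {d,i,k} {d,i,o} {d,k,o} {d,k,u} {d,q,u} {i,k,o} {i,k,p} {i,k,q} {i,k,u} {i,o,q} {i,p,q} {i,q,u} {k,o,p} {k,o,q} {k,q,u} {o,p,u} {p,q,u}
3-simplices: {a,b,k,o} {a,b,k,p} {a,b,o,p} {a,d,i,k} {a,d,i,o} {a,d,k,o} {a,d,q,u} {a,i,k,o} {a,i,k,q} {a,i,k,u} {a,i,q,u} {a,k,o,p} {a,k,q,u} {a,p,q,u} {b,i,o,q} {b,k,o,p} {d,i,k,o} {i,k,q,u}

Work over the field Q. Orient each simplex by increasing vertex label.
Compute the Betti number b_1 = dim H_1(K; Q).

n_0=9 n_1=34 n_2=45 n_3=18  [Q]
∂1: piv[ab,ad,ai,ak,ao,ap,aq,au] rk=8  ker:bi,bk,bo,bp,bq,di,dk,do,dp,dq,du,ik,io,ip,iq,iu,ko,kp,kq,ku,op,oq,ou,pq,pu,qu
∂2: piv[abk,abo,abp,adi,adk,ado,adq,adu,aik,aio,aiq,aiu,ako,akp,akq,aku,aop,aou,apq,apu,aqu,bio,biq,boq,ikp] rk=25  ker:bko,bkp,bkq,bop,dik,dio,dko,dku,dqu,iko,ikq,iku,ioq,ipq,iqu,kop,koq,kqu,opu,pqu
∂3: piv[abko,abkp,abop,adik,adio,adko,adqu,aiko,aikq,aiku,aiqu,akop,akqu,apqu,bioq] rk=15  ker:bkop,diko,ikqu
b_1=(34−8)−25=1

b_1=1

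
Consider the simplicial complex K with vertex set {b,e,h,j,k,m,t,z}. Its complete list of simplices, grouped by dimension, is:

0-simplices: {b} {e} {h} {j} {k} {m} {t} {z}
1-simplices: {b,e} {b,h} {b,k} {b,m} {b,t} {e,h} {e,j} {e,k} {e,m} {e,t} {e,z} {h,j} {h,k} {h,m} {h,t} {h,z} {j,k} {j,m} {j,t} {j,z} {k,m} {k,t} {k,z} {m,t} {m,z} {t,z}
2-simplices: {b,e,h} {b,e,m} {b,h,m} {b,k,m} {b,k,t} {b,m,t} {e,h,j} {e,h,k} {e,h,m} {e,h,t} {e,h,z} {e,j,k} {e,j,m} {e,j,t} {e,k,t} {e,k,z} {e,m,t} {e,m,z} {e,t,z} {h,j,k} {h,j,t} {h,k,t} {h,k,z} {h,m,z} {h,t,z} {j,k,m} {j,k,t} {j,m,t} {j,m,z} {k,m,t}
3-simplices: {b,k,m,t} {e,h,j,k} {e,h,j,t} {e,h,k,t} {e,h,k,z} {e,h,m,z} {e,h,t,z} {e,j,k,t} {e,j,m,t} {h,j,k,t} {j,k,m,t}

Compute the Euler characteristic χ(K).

χ(K)=1

n_0=8 n_1=26 n_2=30 n_3=11
χ=+8−26+30−11=1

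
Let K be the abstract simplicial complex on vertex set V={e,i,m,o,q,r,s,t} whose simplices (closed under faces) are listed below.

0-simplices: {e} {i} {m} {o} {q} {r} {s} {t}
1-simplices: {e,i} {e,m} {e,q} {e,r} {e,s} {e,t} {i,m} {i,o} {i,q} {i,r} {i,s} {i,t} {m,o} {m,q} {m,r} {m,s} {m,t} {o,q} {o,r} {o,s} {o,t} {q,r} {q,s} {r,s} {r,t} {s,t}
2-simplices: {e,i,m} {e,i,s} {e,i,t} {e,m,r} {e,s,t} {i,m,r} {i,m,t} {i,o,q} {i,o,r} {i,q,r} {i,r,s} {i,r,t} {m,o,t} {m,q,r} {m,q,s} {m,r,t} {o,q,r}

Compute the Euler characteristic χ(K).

χ(K)=-1

n_0=8 n_1=26 n_2=17
χ=+8−26+17=-1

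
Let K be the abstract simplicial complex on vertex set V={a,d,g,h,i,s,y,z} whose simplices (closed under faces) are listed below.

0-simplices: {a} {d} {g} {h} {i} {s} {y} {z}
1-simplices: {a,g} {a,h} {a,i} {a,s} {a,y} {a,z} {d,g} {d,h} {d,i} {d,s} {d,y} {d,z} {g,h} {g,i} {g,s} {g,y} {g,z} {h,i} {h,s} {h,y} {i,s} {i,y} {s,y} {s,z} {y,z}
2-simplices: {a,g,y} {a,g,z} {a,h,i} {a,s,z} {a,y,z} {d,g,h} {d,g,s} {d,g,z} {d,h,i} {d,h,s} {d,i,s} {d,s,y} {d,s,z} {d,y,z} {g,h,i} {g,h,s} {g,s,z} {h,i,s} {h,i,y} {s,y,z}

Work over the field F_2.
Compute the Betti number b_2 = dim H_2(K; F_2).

b_2=4

n_0=8 n_1=25 n_2=20  [Z2]
∂1: piv[ag,ah,ai,as,ay,az,dg] rk=7  ker:dh,di,ds,dy,dz,gh,gi,gs,gy,gz,hi,hs,hy,is,iy,sy,sz,yz
∂2: piv[agy,agz,ahi,asz,ayz,dgh,dgs,dgz,dhi,dhs,dis,dsy,dsz,dyz,ghi,hiy] rk=16  ker:ghs,gsz,his,syz
b_2=(20−16)−0=4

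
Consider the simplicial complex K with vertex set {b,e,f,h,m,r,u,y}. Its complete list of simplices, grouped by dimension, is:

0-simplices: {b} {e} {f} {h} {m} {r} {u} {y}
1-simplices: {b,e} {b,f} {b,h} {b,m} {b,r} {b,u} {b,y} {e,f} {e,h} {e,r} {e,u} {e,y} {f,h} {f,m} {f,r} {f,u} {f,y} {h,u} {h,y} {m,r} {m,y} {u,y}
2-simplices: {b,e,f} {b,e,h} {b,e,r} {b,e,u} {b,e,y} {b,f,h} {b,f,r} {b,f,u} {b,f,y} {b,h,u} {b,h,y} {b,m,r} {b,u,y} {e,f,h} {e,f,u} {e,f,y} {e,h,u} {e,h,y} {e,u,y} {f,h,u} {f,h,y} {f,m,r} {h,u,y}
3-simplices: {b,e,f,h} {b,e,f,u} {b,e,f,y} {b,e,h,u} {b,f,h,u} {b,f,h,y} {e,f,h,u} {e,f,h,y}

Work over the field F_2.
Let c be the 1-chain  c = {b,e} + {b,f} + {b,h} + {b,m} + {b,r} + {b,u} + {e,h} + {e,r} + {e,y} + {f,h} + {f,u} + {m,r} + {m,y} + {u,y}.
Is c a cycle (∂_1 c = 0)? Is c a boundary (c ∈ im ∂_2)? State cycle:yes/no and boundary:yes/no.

cycle:no boundary:no

n_0=8 n_1=22 n_2=23 n_3=8  [Z2]
∂1: piv[be,bf,bh,bm,br,bu,by] rk=7  ker:ef,eh,er,eu,ey,fh,fm,fr,fu,fy,hu,hy,mr,my,uy
∂2: piv[bef,beh,ber,beu,bey,bfh,bfr,bfu,bfy,bhu,bhy,bmr,buy,fmr] rk=14  ker:efh,efu,efy,ehu,ehy,euy,fhu,fhy,huy
∂3: piv[befh,befu,befy,behu,bfhu,bfhy,efhy] rk=7  ker:efhu
∂1c = {f} + {h} + {m} + {r} + {u} + {y}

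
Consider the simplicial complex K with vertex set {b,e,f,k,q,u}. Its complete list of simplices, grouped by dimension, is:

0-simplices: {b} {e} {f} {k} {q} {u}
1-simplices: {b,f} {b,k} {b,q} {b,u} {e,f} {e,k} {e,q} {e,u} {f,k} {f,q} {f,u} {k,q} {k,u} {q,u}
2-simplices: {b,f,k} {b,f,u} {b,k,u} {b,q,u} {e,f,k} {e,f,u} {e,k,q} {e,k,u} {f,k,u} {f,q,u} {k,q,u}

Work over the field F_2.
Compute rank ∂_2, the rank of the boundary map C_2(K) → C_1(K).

rank∂_2=9

n_0=6 n_1=14 n_2=11  [Z2]
∂1: piv[bf,bk,bq,bu,ef] rk=5  ker:ek,eq,eu,fk,fq,fu,kq,ku,qu
∂2: piv[bfk,bfu,bku,bqu,efk,efu,ekq,fqu,kqu] rk=9  ker:eku,fku
rk∂_2=9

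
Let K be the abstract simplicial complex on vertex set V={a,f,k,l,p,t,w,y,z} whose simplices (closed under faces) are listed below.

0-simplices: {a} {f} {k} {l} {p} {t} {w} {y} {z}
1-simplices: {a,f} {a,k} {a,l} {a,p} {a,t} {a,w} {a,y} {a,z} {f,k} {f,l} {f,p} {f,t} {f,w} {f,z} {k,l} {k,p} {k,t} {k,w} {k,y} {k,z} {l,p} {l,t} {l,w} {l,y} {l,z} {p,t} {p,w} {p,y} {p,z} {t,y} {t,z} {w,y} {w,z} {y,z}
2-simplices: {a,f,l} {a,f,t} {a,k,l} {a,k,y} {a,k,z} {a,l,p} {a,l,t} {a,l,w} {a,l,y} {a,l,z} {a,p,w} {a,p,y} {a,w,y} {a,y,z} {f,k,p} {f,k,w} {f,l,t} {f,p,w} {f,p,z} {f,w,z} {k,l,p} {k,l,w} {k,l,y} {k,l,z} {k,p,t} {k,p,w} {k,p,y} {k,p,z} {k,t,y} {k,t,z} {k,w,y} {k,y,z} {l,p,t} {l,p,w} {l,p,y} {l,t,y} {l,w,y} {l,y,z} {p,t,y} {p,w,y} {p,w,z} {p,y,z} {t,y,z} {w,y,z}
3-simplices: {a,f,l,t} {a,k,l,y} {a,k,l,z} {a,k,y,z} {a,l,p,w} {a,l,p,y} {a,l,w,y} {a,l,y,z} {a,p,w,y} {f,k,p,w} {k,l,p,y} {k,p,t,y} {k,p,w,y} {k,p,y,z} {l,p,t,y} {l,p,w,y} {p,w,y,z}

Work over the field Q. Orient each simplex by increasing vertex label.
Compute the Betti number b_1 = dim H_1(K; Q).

b_1=1

n_0=9 n_1=34 n_2=44 n_3=17  [Q]
∂1: piv[af,ak,al,ap,at,aw,ay,az] rk=8  ker:fk,fl,fp,ft,fw,fz,kl,kp,kt,kw,ky,kz,lp,lt,lw,ly,lz,pt,pw,py,pz,ty,tz,wy,wz,yz
∂2: piv[afl,aft,akl,aky,akz,alp,alt,alw,aly,alz,apw,apy,awy,ayz,fkp,fkw,fpw,fpz,fwz,klp,kpt,kpz,kty,ktz,lpt] rk=25  ker:flt,klw,kly,klz,kpw,kpy,kwy,kyz,lpw,lpy,lty,lwy,lyz,pty,pwy,pwz,pyz,tyz,wyz
∂3: piv[aflt,akly,aklz,akyz,alpw,alpy,alwy,alyz,apwy,fkpw,klpy,kpty,kpwy,kpyz,lpty,pwyz] rk=16  ker:lpwy
b_1=(34−8)−25=1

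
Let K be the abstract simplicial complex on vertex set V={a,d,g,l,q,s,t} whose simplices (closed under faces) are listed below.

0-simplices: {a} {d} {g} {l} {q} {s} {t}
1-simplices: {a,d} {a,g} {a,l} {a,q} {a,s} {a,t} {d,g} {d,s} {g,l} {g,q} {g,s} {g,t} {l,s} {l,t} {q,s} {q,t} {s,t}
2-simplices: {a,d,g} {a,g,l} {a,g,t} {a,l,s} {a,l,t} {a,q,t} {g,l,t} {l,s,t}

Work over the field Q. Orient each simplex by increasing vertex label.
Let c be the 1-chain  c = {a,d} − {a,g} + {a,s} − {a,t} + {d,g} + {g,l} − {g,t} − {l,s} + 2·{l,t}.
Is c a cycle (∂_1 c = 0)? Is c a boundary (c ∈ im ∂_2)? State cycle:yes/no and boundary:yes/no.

n_0=7 n_1=17 n_2=8  [Q]
∂1: piv[ad,ag,al,aq,as,at] rk=6  ker:dg,ds,gl,gq,gs,gt,ls,lt,qs,qt,st
∂2: piv[adg,agl,agt,als,alt,aqt,lst] rk=7  ker:glt
∂1c = 0
c vs im∂2: reduces to 0 ⇒ boundary

cycle:yes boundary:yes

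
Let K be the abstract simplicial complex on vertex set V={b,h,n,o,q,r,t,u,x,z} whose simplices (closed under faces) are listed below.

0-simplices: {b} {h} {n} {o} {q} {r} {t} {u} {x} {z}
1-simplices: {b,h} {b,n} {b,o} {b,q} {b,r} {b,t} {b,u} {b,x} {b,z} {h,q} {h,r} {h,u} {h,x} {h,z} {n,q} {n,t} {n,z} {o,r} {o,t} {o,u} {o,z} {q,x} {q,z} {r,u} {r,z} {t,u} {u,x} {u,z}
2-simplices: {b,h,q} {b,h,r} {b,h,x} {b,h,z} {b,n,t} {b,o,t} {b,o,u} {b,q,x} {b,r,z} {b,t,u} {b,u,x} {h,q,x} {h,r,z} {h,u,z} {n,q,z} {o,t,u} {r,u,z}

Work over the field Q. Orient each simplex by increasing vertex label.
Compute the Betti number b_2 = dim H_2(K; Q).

b_2=3

n_0=10 n_1=28 n_2=17  [Q]
∂1: piv[bh,bn,bo,bq,br,bt,bu,bx,bz] rk=9  ker:hq,hr,hu,hx,hz,nq,nt,nz,or,ot,ou,oz,qx,qz,ru,rz,tu,ux,uz
∂2: piv[bhq,bhr,bhx,bhz,bnt,bot,bou,bqx,brz,btu,bux,huz,nqz,ruz] rk=14  ker:hqx,hrz,otu
b_2=(17−14)−0=3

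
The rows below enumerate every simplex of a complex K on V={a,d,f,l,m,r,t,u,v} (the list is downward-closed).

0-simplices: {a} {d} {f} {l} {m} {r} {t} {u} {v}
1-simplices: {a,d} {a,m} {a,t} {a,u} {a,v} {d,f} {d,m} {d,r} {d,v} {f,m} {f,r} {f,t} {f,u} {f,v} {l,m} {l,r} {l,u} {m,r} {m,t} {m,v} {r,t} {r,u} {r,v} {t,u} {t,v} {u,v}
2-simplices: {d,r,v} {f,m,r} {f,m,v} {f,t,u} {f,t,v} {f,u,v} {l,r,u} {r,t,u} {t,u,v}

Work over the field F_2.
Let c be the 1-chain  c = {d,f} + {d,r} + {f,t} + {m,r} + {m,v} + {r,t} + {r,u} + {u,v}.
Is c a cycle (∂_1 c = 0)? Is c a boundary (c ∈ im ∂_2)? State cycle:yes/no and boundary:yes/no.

cycle:yes boundary:no

n_0=9 n_1=26 n_2=9  [Z2]
∂1: piv[ad,am,at,au,av,df,dr,lm] rk=8  ker:dm,dv,fm,fr,ft,fu,fv,lr,lu,mr,mt,mv,rt,ru,rv,tu,tv,uv
∂2: piv[drv,fmr,fmv,ftu,ftv,fuv,lru,rtu] rk=8  ker:tuv
∂1c = 0
c vs im∂2: residual ≠ 0 ⇒ not boundary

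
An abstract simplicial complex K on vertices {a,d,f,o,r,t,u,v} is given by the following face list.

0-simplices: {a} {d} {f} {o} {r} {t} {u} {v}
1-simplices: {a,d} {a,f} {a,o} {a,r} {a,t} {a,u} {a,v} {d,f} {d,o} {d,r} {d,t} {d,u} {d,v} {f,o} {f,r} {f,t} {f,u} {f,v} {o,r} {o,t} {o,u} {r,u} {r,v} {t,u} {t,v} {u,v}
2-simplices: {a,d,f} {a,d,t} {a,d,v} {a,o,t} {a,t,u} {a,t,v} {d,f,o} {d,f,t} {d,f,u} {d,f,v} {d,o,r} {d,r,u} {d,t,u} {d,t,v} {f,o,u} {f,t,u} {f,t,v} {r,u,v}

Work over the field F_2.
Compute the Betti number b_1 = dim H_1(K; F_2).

b_1=4

n_0=8 n_1=26 n_2=18  [Z2]
∂1: piv[ad,af,ao,ar,at,au,av] rk=7  ker:df,do,dr,dt,du,dv,fo,fr,ft,fu,fv,or,ot,ou,ru,rv,tu,tv,uv
∂2: piv[adf,adt,adv,aot,atu,atv,dfo,dft,dfu,dfv,dor,dru,dtu,fou,ruv] rk=15  ker:dtv,ftu,ftv
b_1=(26−7)−15=4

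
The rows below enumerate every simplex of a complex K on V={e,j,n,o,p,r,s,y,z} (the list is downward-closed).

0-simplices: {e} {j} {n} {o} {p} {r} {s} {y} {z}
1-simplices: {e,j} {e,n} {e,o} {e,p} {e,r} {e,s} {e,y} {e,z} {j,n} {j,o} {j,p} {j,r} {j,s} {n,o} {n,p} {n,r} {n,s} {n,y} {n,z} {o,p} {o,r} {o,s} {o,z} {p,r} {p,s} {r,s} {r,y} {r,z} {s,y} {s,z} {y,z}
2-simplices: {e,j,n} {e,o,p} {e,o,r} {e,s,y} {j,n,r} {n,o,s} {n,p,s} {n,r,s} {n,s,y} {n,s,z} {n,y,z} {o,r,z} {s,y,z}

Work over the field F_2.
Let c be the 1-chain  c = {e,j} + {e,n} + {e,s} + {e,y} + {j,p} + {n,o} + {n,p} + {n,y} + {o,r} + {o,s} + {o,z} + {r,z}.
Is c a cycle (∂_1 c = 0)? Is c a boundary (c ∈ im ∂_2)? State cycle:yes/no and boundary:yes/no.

cycle:yes boundary:no

n_0=9 n_1=31 n_2=13  [Z2]
∂1: piv[ej,en,eo,ep,er,es,ey,ez] rk=8  ker:jn,jo,jp,jr,js,no,np,nr,ns,ny,nz,op,or,os,oz,pr,ps,rs,ry,rz,sy,sz,yz
∂2: piv[ejn,eop,eor,esy,jnr,nos,nps,nrs,nsy,nsz,nyz,orz] rk=12  ker:syz
∂1c = 0
c vs im∂2: residual ≠ 0 ⇒ not boundary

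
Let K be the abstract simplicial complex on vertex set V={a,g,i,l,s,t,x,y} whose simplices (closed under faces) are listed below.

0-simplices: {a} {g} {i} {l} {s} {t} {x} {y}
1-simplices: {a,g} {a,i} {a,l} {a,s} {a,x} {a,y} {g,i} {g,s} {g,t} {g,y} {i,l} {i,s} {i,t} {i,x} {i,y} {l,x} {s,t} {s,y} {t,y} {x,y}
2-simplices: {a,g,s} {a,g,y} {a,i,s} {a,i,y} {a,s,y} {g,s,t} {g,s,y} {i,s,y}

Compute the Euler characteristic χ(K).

n_0=8 n_1=20 n_2=8
χ=+8−20+8=-4

χ(K)=-4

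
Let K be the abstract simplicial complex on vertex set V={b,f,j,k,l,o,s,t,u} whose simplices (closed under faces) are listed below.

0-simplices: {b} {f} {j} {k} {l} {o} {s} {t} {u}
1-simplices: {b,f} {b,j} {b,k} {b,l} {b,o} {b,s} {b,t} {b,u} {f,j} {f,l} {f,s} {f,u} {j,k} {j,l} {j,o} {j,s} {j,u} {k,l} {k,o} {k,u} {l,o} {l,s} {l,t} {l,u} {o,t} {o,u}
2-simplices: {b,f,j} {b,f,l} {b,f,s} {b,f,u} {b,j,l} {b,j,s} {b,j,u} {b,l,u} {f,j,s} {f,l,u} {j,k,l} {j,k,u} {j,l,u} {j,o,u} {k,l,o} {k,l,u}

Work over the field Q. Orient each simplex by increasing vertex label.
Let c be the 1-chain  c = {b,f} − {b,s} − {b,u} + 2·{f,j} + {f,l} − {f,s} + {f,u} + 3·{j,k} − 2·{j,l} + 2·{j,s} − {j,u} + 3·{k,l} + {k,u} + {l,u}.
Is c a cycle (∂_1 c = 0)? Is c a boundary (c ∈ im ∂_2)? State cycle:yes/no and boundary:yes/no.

n_0=9 n_1=26 n_2=16  [Q]
∂1: piv[bf,bj,bk,bl,bo,bs,bt,bu] rk=8  ker:fj,fl,fs,fu,jk,jl,jo,js,ju,kl,ko,ku,lo,ls,lt,lu,ot,ou
∂2: piv[bfj,bfl,bfs,bfu,bjl,bjs,bju,blu,jkl,jku,jou,klo] rk=12  ker:fjs,flu,jlu,klu
∂1c = {b} − 2·{f} − {k} + {l} + {u}

cycle:no boundary:no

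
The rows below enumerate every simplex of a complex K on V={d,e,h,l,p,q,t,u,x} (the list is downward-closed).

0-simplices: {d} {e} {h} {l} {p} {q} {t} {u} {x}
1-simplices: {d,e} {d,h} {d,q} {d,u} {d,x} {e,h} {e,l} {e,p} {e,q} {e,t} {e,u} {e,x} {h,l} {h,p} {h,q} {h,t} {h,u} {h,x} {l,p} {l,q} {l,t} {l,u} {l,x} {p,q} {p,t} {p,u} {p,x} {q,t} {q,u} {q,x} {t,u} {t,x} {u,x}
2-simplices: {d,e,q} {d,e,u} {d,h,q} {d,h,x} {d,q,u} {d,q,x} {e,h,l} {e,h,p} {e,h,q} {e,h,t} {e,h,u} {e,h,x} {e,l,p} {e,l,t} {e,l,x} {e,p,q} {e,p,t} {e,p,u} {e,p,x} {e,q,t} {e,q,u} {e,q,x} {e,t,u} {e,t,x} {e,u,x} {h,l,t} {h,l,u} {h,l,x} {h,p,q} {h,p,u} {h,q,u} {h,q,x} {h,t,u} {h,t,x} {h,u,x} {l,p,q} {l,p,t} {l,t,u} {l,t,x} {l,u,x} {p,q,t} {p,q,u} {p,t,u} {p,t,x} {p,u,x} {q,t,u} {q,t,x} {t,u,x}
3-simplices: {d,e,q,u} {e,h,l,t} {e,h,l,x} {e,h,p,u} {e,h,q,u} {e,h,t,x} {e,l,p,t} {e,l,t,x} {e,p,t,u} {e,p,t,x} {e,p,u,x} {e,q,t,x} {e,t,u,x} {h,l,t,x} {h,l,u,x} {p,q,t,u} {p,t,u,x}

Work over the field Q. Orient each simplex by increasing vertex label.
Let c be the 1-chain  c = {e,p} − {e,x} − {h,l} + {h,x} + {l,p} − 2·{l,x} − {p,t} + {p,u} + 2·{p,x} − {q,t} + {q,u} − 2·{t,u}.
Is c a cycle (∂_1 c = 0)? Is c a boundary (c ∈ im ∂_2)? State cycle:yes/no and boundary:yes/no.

cycle:yes boundary:yes

n_0=9 n_1=33 n_2=48 n_3=17  [Q]
∂1: piv[de,dh,dq,du,dx,el,ep,et] rk=8  ker:eh,eq,eu,ex,hl,hp,hq,ht,hu,hx,lp,lq,lt,lu,lx,pq,pt,pu,px,qt,qu,qx,tu,tx,ux
∂2: piv[deq,deu,dhq,dhx,dqu,dqx,ehl,ehp,ehq,eht,ehu,ehx,elp,elt,elx,epq,ept,epu,epx,eqt,etu,etx,eux,hlu,lpq] rk=25  ker:equ,eqx,hlt,hlx,hpq,hpu,hqu,hqx,htu,htx,hux,lpt,ltu,ltx,lux,pqt,pqu,ptu,ptx,pux,qtu,qtx,tux
∂3: piv[dequ,ehlt,ehlx,ehpu,ehqu,ehtx,elpt,eltx,eptu,eptx,epux,eqtx,etux,hlux,pqtu] rk=15  ker:hltx,ptux
∂1c = 0
c vs im∂2: reduces to 0 ⇒ boundary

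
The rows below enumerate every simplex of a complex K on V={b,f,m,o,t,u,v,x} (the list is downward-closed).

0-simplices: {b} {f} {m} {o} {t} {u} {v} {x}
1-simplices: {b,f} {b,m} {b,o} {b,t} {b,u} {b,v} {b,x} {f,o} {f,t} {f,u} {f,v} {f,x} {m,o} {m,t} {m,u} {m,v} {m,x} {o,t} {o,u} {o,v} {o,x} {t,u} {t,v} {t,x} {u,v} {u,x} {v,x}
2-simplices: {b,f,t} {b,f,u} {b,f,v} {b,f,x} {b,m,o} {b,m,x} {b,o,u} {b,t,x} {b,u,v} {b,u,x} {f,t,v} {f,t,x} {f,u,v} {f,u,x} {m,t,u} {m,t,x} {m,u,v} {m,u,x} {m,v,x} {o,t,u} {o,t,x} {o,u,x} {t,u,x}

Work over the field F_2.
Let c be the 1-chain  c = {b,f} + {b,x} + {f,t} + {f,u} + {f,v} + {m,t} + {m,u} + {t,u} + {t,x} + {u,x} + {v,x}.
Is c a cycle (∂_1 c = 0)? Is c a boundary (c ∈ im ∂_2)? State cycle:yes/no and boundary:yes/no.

cycle:yes boundary:yes

n_0=8 n_1=27 n_2=23  [Z2]
∂1: piv[bf,bm,bo,bt,bu,bv,bx] rk=7  ker:fo,ft,fu,fv,fx,mo,mt,mu,mv,mx,ot,ou,ov,ox,tu,tv,tx,uv,ux,vx
∂2: piv[bft,bfu,bfv,bfx,bmo,bmx,bou,btx,buv,bux,ftv,mtu,mtx,muv,mux,mvx,otu,otx] rk=18  ker:ftx,fuv,fux,oux,tux
∂1c = 0
c vs im∂2: reduces to 0 ⇒ boundary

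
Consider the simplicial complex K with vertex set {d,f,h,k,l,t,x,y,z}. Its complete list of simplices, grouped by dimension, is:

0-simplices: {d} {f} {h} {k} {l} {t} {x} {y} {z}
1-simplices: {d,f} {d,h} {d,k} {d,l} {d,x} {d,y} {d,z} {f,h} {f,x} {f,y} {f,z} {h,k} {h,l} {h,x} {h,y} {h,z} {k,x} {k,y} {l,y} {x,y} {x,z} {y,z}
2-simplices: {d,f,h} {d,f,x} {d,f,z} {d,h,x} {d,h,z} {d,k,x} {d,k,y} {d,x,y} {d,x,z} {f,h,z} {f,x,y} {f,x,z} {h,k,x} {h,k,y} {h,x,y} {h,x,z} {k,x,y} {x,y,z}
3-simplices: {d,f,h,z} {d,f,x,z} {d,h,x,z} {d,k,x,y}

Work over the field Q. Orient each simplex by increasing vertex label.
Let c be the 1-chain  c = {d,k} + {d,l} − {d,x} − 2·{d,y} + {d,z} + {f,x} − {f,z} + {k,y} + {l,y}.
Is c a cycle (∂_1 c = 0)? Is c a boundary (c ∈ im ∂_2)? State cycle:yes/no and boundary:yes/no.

n_0=9 n_1=22 n_2=18 n_3=4  [Q]
∂1: piv[df,dh,dk,dl,dx,dy,dz] rk=7  ker:fh,fx,fy,fz,hk,hl,hx,hy,hz,kx,ky,ly,xy,xz,yz
∂2: piv[dfh,dfx,dfz,dhx,dhz,dkx,dky,dxy,dxz,fxy,hkx,hky,xyz] rk=13  ker:fhz,fxz,hxy,hxz,kxy
∂3: piv[dfhz,dfxz,dhxz,dkxy] rk=4
∂1c = 0
c vs im∂2: residual ≠ 0 ⇒ not boundary

cycle:yes boundary:no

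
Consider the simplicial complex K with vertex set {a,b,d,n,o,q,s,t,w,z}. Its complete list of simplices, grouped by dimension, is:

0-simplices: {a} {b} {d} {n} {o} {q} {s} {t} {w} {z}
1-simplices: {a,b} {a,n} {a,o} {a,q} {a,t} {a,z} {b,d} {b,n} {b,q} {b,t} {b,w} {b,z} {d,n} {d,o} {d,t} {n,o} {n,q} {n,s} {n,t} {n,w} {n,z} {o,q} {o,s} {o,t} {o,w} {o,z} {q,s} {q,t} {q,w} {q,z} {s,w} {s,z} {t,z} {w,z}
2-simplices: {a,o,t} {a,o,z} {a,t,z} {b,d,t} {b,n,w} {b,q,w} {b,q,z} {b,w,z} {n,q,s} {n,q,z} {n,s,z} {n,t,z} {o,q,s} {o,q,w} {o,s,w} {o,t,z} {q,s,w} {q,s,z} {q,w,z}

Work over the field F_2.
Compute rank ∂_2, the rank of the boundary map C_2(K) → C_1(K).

rank∂_2=15

n_0=10 n_1=34 n_2=19  [Z2]
∂1: piv[ab,an,ao,aq,at,az,bd,bw,ns] rk=9  ker:bn,bq,bt,bz,dn,do,dt,no,nq,nt,nw,nz,oq,os,ot,ow,oz,qs,qt,qw,qz,sw,sz,tz,wz
∂2: piv[aot,aoz,atz,bdt,bnw,bqw,bqz,bwz,nqs,nqz,nsz,ntz,oqs,oqw,osw] rk=15  ker:otz,qsw,qsz,qwz
rk∂_2=15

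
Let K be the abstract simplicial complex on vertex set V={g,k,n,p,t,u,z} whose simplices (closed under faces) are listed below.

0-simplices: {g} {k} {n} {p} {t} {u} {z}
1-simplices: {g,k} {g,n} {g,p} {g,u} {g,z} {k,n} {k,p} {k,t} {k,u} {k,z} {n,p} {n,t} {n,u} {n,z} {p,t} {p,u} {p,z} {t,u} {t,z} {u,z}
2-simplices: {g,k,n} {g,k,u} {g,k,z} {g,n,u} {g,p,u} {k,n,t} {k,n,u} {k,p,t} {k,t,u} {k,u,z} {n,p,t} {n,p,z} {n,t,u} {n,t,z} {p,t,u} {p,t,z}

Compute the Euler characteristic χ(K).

χ(K)=3

n_0=7 n_1=20 n_2=16
χ=+7−20+16=3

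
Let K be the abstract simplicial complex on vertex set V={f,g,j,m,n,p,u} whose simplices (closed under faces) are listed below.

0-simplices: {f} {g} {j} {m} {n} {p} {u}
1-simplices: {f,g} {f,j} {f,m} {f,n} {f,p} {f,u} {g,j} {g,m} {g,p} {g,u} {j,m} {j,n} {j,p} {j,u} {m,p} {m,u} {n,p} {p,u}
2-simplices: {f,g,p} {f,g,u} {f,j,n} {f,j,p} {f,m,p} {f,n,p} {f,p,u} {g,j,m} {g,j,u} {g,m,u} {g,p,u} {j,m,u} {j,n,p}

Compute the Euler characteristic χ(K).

χ(K)=2

n_0=7 n_1=18 n_2=13
χ=+7−18+13=2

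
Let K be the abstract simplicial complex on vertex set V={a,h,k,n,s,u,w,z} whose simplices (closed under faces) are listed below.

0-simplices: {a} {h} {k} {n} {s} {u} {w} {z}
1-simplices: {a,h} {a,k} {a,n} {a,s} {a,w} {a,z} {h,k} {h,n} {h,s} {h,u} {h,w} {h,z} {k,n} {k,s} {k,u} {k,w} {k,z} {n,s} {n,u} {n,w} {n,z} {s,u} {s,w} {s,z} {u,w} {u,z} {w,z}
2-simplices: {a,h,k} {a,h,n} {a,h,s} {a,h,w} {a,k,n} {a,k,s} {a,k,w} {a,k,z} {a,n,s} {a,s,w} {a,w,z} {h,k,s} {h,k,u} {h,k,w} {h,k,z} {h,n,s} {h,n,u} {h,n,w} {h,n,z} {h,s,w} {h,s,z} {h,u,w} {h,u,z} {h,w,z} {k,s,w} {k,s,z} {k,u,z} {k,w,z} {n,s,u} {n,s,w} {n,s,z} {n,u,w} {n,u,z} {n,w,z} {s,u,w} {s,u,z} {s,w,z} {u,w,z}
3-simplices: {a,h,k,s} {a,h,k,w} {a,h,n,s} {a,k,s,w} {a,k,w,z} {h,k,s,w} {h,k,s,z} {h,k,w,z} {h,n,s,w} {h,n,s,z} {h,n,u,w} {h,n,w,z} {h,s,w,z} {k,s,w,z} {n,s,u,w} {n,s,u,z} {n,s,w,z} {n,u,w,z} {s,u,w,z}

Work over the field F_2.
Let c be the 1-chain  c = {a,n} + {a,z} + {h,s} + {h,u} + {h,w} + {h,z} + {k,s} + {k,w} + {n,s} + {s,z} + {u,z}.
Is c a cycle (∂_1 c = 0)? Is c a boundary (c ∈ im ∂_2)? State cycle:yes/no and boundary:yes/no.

cycle:yes boundary:yes

n_0=8 n_1=27 n_2=38 n_3=19  [Z2]
∂1: piv[ah,ak,an,as,aw,az,hu] rk=7  ker:hk,hn,hs,hw,hz,kn,ks,ku,kw,kz,ns,nu,nw,nz,su,sw,sz,uw,uz,wz
∂2: piv[ahk,ahn,ahs,ahw,akn,aks,akw,akz,ans,asw,awz,hku,hkz,hnu,hnw,hnz,hsz,huw,huz,nsu] rk=20  ker:hks,hkw,hns,hsw,hwz,ksw,ksz,kuz,kwz,nsw,nsz,nuw,nuz,nwz,suw,suz,swz,uwz
∂3: piv[ahks,ahkw,ahns,aksw,akwz,hksw,hksz,hkwz,hnsw,hnsz,hnuw,hnwz,hswz,nsuw,nsuz,nuwz] rk=16  ker:kswz,nswz,suwz
∂1c = 0
c vs im∂2: reduces to 0 ⇒ boundary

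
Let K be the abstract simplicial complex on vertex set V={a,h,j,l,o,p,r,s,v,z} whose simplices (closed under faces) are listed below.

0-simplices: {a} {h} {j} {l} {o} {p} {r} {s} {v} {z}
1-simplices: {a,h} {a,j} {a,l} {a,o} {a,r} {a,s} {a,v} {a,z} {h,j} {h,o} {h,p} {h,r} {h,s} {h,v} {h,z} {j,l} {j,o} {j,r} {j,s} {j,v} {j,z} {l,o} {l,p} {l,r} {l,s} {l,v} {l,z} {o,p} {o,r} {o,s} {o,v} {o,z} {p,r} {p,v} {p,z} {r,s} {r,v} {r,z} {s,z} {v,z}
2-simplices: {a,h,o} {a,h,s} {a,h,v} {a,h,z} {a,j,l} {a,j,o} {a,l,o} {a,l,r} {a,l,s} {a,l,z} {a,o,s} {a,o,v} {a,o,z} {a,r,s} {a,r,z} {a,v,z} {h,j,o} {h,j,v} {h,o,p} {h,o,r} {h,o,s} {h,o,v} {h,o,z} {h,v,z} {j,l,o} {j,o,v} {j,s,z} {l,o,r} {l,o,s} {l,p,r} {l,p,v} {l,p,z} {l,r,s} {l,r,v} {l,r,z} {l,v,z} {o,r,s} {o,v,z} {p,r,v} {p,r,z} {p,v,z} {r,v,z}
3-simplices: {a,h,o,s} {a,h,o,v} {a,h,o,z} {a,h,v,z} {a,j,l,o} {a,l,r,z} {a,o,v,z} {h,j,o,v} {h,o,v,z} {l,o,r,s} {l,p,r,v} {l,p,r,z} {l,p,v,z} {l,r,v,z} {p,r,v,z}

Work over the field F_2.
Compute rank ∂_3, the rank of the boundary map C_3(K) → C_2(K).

n_0=10 n_1=40 n_2=42 n_3=15  [Z2]
∂1: piv[ah,aj,al,ao,ar,as,av,az,hp] rk=9  ker:hj,ho,hr,hs,hv,hz,jl,jo,jr,js,jv,jz,lo,lp,lr,ls,lv,lz,op,or,os,ov,oz,pr,pv,pz,rs,rv,rz,sz,vz
∂2: piv[aho,ahs,ahv,ahz,ajl,ajo,alo,alr,als,alz,aos,aov,aoz,ars,arz,avz,hjo,hjv,hop,hor,jsz,lor,lpr,lpv,lpz,lrv,lvz] rk=27  ker:hos,hov,hoz,hvz,jlo,jov,los,lrs,lrz,ors,ovz,prv,prz,pvz,rvz
∂3: piv[ahos,ahov,ahoz,ahvz,ajlo,alrz,aovz,hjov,lors,lprv,lprz,lpvz,lrvz] rk=13  ker:hovz,prvz
rk∂_3=13

rank∂_3=13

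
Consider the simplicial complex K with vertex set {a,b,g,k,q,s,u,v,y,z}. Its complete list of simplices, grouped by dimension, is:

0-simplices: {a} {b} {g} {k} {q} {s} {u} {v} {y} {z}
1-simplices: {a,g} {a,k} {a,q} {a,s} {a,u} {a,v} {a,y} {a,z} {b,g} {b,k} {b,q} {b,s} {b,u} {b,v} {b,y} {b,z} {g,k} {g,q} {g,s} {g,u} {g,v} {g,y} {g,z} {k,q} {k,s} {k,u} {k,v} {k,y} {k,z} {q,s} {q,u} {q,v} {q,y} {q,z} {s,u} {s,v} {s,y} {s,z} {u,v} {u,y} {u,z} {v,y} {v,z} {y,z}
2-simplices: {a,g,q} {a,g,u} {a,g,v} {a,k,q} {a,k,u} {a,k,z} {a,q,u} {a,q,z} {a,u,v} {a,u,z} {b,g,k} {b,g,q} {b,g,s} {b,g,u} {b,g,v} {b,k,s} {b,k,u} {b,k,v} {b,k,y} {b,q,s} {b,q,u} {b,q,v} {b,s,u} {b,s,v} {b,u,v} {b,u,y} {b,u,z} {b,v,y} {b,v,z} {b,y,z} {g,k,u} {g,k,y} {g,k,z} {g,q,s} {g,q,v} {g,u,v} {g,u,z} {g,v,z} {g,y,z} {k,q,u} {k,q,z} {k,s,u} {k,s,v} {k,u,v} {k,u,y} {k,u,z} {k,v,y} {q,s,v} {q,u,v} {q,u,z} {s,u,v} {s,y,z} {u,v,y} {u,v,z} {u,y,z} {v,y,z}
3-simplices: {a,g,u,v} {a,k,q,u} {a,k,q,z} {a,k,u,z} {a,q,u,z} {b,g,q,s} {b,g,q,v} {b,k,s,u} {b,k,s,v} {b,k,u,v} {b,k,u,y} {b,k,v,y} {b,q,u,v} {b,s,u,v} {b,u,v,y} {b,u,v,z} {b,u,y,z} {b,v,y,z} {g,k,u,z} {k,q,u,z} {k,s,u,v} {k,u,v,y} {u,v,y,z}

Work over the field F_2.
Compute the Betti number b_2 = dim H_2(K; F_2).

b_2=6

n_0=10 n_1=44 n_2=56 n_3=23  [Z2]
∂1: piv[ag,ak,aq,as,au,av,ay,az,bg] rk=9  ker:bk,bq,bs,bu,bv,by,bz,gk,gq,gs,gu,gv,gy,gz,kq,ks,ku,kv,ky,kz,qs,qu,qv,qy,qz,su,sv,sy,sz,uv,uy,uz,vy,vz,yz
∂2: piv[agq,agu,agv,akq,aku,akz,aqu,aqz,auv,auz,bgk,bgq,bgs,bgu,bgv,bks,bku,bkv,bky,bqs,bqv,bsu,bsv,buy,buz,bvy,bvz,byz,gky,gkz,syz] rk=31  ker:bqu,buv,gku,gqs,gqv,guv,guz,gvz,gyz,kqu,kqz,ksu,ksv,kuv,kuy,kuz,kvy,qsv,quv,quz,suv,uvy,uvz,uyz,vyz
∂3: piv[aguv,akqu,akqz,akuz,aquz,bgqs,bgqv,bksu,bksv,bkuv,bkuy,bkvy,bquv,bsuv,buvy,buvz,buyz,bvyz,gkuz] rk=19  ker:kquz,ksuv,kuvy,uvyz
b_2=(56−31)−19=6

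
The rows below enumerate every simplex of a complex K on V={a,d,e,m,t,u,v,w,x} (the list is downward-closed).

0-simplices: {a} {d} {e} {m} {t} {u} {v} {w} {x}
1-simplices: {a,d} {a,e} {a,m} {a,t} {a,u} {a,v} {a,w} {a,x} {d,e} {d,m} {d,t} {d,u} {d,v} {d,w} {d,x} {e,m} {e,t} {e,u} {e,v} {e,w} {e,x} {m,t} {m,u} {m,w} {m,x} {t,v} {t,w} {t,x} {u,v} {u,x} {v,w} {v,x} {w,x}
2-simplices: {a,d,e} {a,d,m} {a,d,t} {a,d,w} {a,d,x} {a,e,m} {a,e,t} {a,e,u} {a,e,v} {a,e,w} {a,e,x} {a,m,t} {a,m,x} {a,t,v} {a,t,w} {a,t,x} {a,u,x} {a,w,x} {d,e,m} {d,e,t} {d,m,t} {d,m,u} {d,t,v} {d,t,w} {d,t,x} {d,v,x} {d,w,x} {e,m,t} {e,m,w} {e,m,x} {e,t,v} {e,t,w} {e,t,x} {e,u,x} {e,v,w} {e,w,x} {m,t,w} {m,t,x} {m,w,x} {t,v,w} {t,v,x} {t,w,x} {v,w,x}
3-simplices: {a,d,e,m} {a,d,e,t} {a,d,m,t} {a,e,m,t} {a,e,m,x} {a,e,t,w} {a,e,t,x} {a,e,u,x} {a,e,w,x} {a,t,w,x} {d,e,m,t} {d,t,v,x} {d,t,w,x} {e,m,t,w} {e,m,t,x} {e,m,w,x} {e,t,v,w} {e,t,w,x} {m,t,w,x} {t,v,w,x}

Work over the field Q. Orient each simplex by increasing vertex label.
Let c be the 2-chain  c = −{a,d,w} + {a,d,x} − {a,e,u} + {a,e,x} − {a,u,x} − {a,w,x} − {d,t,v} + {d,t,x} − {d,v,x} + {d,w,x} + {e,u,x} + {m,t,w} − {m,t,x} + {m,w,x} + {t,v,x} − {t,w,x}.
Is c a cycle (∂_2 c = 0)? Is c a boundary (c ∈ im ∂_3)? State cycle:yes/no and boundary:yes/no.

cycle:yes boundary:no

n_0=9 n_1=33 n_2=43 n_3=20  [Q]
∂1: piv[ad,ae,am,at,au,av,aw,ax] rk=8  ker:de,dm,dt,du,dv,dw,dx,em,et,eu,ev,ew,ex,mt,mu,mw,mx,tv,tw,tx,uv,ux,vw,vx,wx
∂2: piv[ade,adm,adt,adw,adx,aem,aet,aeu,aev,aew,aex,amt,amx,atv,atw,atx,aux,awx,dmu,dtv,dvx,emw,evw] rk=23  ker:dem,det,dmt,dtw,dtx,dwx,emt,emx,etv,etw,etx,eux,ewx,mtw,mtx,mwx,tvw,tvx,twx,vwx
∂3: piv[adem,adet,admt,aemt,aemx,aetw,aetx,aeux,aewx,atwx,dtvx,dtwx,emtw,emtx,emwx,etvw,tvwx] rk=17  ker:demt,etwx,mtwx
∂2c = 0
c vs im∂3: residual ≠ 0 ⇒ not boundary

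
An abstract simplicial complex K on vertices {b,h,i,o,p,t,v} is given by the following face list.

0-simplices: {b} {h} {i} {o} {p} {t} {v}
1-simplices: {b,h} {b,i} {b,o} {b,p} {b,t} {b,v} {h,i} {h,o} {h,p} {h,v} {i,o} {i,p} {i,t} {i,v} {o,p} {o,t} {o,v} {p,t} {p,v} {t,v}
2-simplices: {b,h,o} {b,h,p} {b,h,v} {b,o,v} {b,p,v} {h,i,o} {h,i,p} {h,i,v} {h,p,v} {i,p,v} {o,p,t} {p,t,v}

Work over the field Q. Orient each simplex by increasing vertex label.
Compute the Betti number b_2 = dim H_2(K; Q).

n_0=7 n_1=20 n_2=12  [Q]
∂1: piv[bh,bi,bo,bp,bt,bv] rk=6  ker:hi,ho,hp,hv,io,ip,it,iv,op,ot,ov,pt,pv,tv
∂2: piv[bho,bhp,bhv,bov,bpv,hio,hip,hiv,opt,ptv] rk=10  ker:hpv,ipv
b_2=(12−10)−0=2

b_2=2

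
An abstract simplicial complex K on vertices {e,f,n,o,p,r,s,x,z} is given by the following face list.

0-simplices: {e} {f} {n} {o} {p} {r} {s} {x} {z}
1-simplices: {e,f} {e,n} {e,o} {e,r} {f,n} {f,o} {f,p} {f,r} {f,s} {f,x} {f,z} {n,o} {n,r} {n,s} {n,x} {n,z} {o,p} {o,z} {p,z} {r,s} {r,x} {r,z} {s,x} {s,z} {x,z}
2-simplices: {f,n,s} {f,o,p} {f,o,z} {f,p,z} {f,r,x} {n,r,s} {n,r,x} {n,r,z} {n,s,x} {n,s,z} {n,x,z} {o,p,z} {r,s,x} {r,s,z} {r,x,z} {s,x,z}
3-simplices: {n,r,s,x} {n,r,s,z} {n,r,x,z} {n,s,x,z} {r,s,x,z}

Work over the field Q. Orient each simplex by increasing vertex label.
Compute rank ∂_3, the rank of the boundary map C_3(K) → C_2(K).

rank∂_3=4

n_0=9 n_1=25 n_2=16 n_3=5  [Q]
∂1: piv[ef,en,eo,er,fp,fs,fx,fz] rk=8  ker:fn,fo,fr,no,nr,ns,nx,nz,op,oz,pz,rs,rx,rz,sx,sz,xz
∂2: piv[fns,fop,foz,fpz,frx,nrs,nrx,nrz,nsx,nsz,nxz] rk=11  ker:opz,rsx,rsz,rxz,sxz
∂3: piv[nrsx,nrsz,nrxz,nsxz] rk=4  ker:rsxz
rk∂_3=4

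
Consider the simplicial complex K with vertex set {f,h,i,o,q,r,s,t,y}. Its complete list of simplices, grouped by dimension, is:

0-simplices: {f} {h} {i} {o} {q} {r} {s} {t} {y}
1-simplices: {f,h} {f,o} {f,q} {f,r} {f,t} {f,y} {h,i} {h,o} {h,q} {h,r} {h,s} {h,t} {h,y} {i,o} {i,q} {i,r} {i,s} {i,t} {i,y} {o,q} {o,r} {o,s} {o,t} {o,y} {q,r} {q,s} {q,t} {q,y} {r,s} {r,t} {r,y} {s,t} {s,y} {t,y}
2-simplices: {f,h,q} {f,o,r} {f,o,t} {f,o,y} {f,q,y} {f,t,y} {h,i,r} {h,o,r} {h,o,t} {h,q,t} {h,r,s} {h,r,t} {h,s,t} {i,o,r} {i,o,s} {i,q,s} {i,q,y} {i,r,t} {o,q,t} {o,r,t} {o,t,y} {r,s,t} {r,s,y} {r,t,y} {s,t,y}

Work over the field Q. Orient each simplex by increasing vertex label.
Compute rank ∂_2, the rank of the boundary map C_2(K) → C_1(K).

n_0=9 n_1=34 n_2=25  [Q]
∂1: piv[fh,fo,fq,fr,ft,fy,hi,hs] rk=8  ker:ho,hq,hr,ht,hy,io,iq,ir,is,it,iy,oq,or,os,ot,oy,qr,qs,qt,qy,rs,rt,ry,st,sy,ty
∂2: piv[fhq,for,fot,foy,fqy,fty,hir,hor,hot,hqt,hrs,hrt,hst,ior,ios,iqs,iqy,irt,oqt,rsy,rty] rk=21  ker:ort,oty,rst,sty
rk∂_2=21

rank∂_2=21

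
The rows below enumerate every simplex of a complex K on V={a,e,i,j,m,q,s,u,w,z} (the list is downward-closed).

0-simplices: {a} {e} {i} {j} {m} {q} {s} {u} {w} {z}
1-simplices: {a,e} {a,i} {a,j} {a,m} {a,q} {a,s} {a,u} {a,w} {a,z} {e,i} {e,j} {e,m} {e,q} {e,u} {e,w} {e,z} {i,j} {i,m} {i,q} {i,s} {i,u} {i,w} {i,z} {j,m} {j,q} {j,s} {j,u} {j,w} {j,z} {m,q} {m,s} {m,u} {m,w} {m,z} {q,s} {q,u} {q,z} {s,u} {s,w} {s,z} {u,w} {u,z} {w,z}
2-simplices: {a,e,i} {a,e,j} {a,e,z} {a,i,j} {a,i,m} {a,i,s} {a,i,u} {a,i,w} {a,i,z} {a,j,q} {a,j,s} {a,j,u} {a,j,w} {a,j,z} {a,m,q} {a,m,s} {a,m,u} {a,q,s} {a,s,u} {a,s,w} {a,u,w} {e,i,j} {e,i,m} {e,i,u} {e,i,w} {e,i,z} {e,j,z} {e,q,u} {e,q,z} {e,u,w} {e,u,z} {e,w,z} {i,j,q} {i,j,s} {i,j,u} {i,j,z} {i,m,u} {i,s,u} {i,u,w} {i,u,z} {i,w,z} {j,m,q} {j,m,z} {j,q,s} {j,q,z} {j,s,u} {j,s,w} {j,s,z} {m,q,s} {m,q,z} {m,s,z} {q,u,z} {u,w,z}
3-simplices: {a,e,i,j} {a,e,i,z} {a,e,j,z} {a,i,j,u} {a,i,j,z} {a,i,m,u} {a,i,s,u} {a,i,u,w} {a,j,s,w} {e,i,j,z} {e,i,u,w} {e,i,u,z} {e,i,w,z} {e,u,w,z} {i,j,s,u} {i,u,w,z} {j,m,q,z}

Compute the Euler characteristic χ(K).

n_0=10 n_1=43 n_2=53 n_3=17
χ=+10−43+53−17=3

χ(K)=3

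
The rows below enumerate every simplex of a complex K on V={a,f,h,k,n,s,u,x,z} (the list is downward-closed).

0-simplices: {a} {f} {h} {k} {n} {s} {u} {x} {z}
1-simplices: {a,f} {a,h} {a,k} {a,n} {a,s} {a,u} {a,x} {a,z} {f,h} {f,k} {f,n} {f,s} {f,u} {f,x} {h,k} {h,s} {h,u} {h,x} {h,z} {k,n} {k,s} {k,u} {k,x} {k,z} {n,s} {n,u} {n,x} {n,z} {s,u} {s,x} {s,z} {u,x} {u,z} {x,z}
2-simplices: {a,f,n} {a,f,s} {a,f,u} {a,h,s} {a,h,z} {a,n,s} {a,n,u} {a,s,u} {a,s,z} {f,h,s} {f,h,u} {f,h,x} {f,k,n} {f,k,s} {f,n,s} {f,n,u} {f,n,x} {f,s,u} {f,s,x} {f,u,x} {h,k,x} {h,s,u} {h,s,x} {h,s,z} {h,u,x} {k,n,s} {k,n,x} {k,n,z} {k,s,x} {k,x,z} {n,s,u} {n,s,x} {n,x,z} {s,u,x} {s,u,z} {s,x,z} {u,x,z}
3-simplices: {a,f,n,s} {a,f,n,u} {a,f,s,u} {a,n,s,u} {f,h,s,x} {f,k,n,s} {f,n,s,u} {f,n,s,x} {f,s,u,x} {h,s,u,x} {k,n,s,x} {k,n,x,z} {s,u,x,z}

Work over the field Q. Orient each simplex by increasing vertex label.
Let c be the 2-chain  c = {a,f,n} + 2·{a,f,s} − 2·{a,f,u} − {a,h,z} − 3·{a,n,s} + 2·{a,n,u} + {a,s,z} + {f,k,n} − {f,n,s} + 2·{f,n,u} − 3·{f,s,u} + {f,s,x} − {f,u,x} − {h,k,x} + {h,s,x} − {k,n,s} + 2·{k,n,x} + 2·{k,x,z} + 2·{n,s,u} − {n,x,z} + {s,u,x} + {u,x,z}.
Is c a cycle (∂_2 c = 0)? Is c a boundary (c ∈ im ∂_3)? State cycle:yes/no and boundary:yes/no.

cycle:no boundary:no

n_0=9 n_1=34 n_2=37 n_3=13  [Q]
∂1: piv[af,ah,ak,an,as,au,ax,az] rk=8  ker:fh,fk,fn,fs,fu,fx,hk,hs,hu,hx,hz,kn,ks,ku,kx,kz,ns,nu,nx,nz,su,sx,sz,ux,uz,xz
∂2: piv[afn,afs,afu,ahs,ahz,ans,anu,asu,asz,fhs,fhu,fhx,fkn,fks,fnx,fsx,fux,hkx,knx,knz,kxz,suz,sxz] rk=23  ker:fns,fnu,fsu,hsu,hsx,hsz,hux,kns,ksx,nsu,nsx,nxz,sux,uxz
∂3: piv[afns,afnu,afsu,ansu,fhsx,fkns,fnsx,fsux,hsux,knsx,knxz,suxz] rk=12  ker:fnsu
∂2c = {a,f} − {a,h} − 2·{a,n} + 2·{a,s} + {f,k} + {f,n} + {f,s} − 2·{f,u} − {h,k} + {h,s} − {h,z} + 2·{k,n} + {k,s} − {k,x} − 2·{k,z} − 3·{n,s} + 2·{n,u} + {n,x} + {n,z} + {s,x} + {s,z} + {u,x} − {u,z} + 2·{x,z}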